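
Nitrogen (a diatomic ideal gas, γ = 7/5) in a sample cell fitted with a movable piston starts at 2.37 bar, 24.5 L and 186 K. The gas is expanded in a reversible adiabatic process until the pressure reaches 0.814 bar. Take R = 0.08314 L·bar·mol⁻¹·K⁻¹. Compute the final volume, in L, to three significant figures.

V₂ ≈ 52.6 L

Adiabatic (γ = 7/5), T V^(γ−1) and P V^γ constant: T₂ = T₁·(P₂/P₁)^((γ−1)/γ) = 137.1 K; V₂ = V₁·(P₁/P₂)^(1/γ) = 52.56 L.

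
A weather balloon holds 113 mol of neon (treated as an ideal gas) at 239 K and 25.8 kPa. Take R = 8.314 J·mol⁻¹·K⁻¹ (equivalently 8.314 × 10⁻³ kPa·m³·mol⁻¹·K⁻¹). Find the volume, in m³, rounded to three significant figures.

V ≈ 8.70 m³

PV = nRT ⇒ V = nRT/P = (113 × 8.314 × 10⁻³ × 239) / 25.8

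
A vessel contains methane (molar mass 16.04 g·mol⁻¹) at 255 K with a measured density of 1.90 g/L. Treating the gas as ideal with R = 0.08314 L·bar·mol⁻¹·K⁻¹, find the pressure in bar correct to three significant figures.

P ≈ 2.51 bar

ρ = PM/(RT) ⇒ P = ρRT/M = (1.90 × 0.08314 × 255.0) / 16.04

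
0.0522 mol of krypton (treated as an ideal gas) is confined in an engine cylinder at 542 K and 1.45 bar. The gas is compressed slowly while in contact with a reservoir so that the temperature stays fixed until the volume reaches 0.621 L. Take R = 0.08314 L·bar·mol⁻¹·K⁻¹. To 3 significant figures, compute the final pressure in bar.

P₂ ≈ 3.79 bar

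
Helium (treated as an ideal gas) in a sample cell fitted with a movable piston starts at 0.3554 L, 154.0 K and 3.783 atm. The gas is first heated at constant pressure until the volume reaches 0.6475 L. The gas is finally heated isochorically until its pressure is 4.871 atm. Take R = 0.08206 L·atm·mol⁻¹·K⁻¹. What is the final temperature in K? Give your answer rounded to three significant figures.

T₃ ≈ 361 K

Isobaric, so V/T is constant: P₂ = P₁; T₂ = T₁·(V₂/V₁) = 280.6 K.
V constant ⇒ P ∝ T: V₃ = V₂; T₃ = T₂·(P₃/P₂) = 361.3 K.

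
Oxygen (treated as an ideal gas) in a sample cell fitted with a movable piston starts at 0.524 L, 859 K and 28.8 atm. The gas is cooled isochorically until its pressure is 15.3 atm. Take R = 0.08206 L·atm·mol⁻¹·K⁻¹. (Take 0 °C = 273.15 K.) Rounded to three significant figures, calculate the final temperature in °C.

Isochoric, so P/T is constant: V₂ = V₁; T₂ = T₁·(P₂/P₁) = 456.3 K.

T₂ ≈ 183 °C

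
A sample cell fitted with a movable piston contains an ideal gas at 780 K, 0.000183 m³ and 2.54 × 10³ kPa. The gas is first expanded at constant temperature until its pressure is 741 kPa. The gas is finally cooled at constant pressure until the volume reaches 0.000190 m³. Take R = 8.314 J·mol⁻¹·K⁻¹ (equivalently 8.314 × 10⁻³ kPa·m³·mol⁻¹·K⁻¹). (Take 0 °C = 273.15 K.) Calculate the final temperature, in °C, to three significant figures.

T₃ ≈ -36.9 °C

T constant ⇒ Boyle's law P V = const: T₂ = T₁; V₂ = V₁·(P₁/P₂) = 0.0006273 m³.
P constant ⇒ V ∝ T: P₃ = P₂; T₃ = T₂·(V₃/V₂) = 236.3 K.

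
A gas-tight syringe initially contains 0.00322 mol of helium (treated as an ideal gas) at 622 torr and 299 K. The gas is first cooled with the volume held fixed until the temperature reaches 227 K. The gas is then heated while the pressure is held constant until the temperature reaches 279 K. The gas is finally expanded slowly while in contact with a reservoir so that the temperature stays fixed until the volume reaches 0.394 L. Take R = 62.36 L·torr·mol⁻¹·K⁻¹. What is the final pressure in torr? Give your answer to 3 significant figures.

From PV = nRT: V₁ = nRT₁/P₁ = 0.09653 L.
V constant ⇒ P ∝ T: V₂ = V₁; P₂ = P₁·(T₂/T₁) = 472.2 torr.
P constant ⇒ V ∝ T: P₃ = P₂; V₃ = V₂·(T₃/T₂) = 0.1186 L.
Isothermal, so P V is constant: T₄ = T₃; P₄ = P₃·(V₃/V₄) = 142.2 torr.

P₄ ≈ 142 torr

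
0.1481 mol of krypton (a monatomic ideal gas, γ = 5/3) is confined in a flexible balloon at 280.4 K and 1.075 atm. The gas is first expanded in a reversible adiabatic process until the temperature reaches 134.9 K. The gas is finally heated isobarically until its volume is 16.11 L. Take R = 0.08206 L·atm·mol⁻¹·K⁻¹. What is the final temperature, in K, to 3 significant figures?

From PV = nRT: V₁ = nRT₁/P₁ = 3.170 L.
Reversible adiabatic, γ = 5/3: P₂ = P₁·(T₂/T₁)^(γ/(γ−1)) = 0.1726 atm; V₂ = V₁·(T₁/T₂)^(1/(γ−1)) = 9.500 L.
Isobaric, so V/T is constant: P₃ = P₂; T₃ = T₂·(V₃/V₂) = 228.8 K.

T₃ ≈ 229 K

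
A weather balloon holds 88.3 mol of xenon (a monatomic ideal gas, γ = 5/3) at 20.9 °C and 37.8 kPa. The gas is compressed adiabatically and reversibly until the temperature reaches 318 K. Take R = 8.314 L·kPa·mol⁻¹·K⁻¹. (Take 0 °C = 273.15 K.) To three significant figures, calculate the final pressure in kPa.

P₂ ≈ 46.0 kPa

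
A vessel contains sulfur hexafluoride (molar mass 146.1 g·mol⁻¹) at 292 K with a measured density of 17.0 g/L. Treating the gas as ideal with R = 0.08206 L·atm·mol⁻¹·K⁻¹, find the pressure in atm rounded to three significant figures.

P ≈ 2.79 atm

ρ = PM/(RT) ⇒ P = ρRT/M = (17.0 × 0.08206 × 292.0) / 146.1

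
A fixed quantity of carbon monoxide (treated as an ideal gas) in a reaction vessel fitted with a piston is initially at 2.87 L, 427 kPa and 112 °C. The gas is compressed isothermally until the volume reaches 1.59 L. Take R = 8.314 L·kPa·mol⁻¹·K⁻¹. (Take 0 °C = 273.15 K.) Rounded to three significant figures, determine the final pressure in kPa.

P₂ ≈ 771 kPa

Convert: T₁ = 385.1 K.
T constant ⇒ Boyle's law P V = const: T₂ = T₁; P₂ = P₁·(V₁/V₂) = 770.7 kPa.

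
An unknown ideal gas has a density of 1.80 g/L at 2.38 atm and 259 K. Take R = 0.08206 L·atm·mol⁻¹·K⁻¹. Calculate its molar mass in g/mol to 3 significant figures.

M ≈ 16.1 g/mol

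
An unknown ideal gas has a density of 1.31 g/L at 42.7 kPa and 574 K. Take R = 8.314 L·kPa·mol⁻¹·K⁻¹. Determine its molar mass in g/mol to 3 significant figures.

M ≈ 146 g/mol

ρ = PM/(RT) ⇒ M = ρRT/P = (1.31 × 8.314 × 574.0) / 42.7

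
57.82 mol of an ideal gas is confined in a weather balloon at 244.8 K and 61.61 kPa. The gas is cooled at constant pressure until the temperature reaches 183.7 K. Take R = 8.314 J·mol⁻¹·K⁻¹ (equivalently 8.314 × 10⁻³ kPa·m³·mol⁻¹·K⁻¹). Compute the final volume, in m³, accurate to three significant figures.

V₂ ≈ 1.43 m³

From PV = nRT: V₁ = nRT₁/P₁ = 1.910 m³.
Isobaric, so V/T is constant: P₂ = P₁; V₂ = V₁·(T₂/T₁) = 1.433 m³.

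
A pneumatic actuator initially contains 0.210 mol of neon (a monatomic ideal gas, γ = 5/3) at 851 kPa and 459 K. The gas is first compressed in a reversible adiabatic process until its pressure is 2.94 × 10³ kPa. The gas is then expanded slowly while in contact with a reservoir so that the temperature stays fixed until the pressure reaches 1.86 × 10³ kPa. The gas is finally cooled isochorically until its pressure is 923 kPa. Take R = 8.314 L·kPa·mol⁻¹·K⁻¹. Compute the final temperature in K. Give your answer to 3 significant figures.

From PV = nRT: V₁ = nRT₁/P₁ = 0.9417 L.
Reversible adiabatic, γ = 5/3: T₂ = T₁·(P₂/P₁)^((γ−1)/γ) = 753.7 K; V₂ = V₁·(P₁/P₂)^(1/γ) = 0.4476 L.
Isothermal, so P V is constant: T₃ = T₂; V₃ = V₂·(P₂/P₃) = 0.7075 L.
Isochoric, so P/T is constant: V₄ = V₃; T₄ = T₃·(P₄/P₃) = 374.0 K.

T₄ ≈ 374 K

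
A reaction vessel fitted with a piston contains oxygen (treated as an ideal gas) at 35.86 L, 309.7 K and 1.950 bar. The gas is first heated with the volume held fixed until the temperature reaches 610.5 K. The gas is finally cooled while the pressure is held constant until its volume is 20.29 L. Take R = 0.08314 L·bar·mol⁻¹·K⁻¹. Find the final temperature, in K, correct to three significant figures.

V constant ⇒ P ∝ T: V₂ = V₁; P₂ = P₁·(T₂/T₁) = 3.844 bar.
P constant ⇒ V ∝ T: P₃ = P₂; T₃ = T₂·(V₃/V₂) = 345.4 K.

T₃ ≈ 345 K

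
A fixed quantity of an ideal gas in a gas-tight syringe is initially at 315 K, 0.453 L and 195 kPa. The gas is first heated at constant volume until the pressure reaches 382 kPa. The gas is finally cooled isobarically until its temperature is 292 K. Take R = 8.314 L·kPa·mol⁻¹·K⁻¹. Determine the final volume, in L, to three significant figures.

V constant ⇒ P ∝ T: V₂ = V₁; T₂ = T₁·(P₂/P₁) = 617.1 K.
Isobaric, so V/T is constant: P₃ = P₂; V₃ = V₂·(T₃/T₂) = 0.2144 L.

V₃ ≈ 0.214 L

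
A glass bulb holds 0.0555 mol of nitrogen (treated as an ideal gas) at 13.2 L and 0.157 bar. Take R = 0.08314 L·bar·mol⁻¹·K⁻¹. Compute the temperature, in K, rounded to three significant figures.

T ≈ 449 K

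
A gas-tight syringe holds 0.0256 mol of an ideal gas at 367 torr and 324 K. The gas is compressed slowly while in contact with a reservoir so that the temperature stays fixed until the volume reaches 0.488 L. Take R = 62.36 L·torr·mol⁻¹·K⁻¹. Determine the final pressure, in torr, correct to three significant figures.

From PV = nRT: V₁ = nRT₁/P₁ = 1.409 L.
Isothermal, so P V is constant: T₂ = T₁; P₂ = P₁·(V₁/V₂) = 1060 torr.

P₂ ≈ 1.06e+03 torr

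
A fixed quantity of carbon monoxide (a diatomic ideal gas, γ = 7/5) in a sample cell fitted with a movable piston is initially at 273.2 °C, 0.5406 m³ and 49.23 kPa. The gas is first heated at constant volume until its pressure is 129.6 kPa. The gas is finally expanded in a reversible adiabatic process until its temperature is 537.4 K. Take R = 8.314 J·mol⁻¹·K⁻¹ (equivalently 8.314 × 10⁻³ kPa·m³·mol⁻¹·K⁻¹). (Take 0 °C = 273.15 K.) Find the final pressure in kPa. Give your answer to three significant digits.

Convert: T₁ = 546.3 K.
V constant ⇒ P ∝ T: V₂ = V₁; T₂ = T₁·(P₂/P₁) = 1438 K.
Adiabatic (γ = 7/5), T V^(γ−1) and P V^γ constant: P₃ = P₂·(T₃/T₂)^(γ/(γ−1)) = 4.132 kPa; V₃ = V₂·(T₂/T₃)^(1/(γ−1)) = 6.335 m³.

P₃ ≈ 4.13 kPa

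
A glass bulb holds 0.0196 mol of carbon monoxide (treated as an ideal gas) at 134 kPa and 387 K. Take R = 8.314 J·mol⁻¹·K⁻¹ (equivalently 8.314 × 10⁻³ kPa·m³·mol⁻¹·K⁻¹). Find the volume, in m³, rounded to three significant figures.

PV = nRT ⇒ V = nRT/P = (0.0196 × 8.314 × 10⁻³ × 387) / 134

V ≈ 0.000471 m³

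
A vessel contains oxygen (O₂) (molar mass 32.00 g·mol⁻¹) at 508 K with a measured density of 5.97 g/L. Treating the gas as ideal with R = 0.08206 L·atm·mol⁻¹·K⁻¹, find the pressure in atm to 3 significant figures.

P ≈ 7.78 atm

ρ = PM/(RT) ⇒ P = ρRT/M = (5.97 × 0.08206 × 508.0) / 32.00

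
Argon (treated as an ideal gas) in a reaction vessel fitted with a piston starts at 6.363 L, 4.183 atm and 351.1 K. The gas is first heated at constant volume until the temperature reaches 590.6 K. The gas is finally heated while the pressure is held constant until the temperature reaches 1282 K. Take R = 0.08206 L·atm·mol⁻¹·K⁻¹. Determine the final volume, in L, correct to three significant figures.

V₃ ≈ 13.8 L

V constant ⇒ P ∝ T: V₂ = V₁; P₂ = P₁·(T₂/T₁) = 7.036 atm.
Isobaric, so V/T is constant: P₃ = P₂; V₃ = V₂·(T₃/T₂) = 13.81 L.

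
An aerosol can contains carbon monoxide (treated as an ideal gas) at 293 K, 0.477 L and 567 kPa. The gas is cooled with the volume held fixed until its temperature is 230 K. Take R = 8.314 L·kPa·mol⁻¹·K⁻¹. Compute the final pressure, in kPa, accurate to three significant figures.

V constant ⇒ P ∝ T: V₂ = V₁; P₂ = P₁·(T₂/T₁) = 445.1 kPa.

P₂ ≈ 445 kPa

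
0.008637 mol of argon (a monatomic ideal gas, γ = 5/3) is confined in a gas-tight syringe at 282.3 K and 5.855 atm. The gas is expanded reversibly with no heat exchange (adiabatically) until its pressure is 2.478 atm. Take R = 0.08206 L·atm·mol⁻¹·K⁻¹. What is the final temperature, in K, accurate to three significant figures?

From PV = nRT: V₁ = nRT₁/P₁ = 0.03417 L.
Adiabatic (γ = 5/3), T V^(γ−1) and P V^γ constant: T₂ = T₁·(P₂/P₁)^((γ−1)/γ) = 200.1 K; V₂ = V₁·(P₁/P₂)^(1/γ) = 0.05724 L.

T₂ ≈ 200 K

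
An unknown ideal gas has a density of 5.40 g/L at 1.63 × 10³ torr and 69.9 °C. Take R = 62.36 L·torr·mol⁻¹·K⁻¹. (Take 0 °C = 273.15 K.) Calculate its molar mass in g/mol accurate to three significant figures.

M ≈ 70.9 g/mol

ρ = PM/(RT) ⇒ M = ρRT/P = (5.40 × 62.36 × 343.0) / 1.63e+03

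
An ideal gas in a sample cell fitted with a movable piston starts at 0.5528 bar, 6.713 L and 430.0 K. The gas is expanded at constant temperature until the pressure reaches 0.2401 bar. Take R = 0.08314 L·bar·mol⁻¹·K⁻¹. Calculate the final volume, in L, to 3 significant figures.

V₂ ≈ 15.5 L

Isothermal, so P V is constant: T₂ = T₁; V₂ = V₁·(P₁/P₂) = 15.46 L.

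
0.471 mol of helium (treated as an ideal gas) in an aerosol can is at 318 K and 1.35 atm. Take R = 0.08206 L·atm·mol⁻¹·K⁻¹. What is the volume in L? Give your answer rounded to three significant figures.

PV = nRT ⇒ V = nRT/P = (0.471 × 0.08206 × 318) / 1.35

V ≈ 9.10 L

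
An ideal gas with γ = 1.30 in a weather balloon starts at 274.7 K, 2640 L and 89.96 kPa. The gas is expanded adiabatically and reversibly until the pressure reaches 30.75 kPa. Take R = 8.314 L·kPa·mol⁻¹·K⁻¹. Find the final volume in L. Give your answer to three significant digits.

Reversible adiabatic, γ = 1.30: T₂ = T₁·(P₂/P₁)^((γ−1)/γ) = 214.4 K; V₂ = V₁·(P₁/P₂)^(1/γ) = 6029 L.

V₂ ≈ 6.03e+03 L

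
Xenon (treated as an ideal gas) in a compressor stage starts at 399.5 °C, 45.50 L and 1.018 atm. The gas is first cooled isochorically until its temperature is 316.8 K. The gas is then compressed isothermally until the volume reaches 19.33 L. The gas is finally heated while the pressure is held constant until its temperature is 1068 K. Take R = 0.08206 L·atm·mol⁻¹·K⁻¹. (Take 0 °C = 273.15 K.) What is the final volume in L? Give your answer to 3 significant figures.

V₄ ≈ 65.2 L

Convert: T₁ = 672.6 K.
V constant ⇒ P ∝ T: V₂ = V₁; P₂ = P₁·(T₂/T₁) = 0.4795 atm.
T constant ⇒ Boyle's law P V = const: T₃ = T₂; P₃ = P₂·(V₂/V₃) = 1.129 atm.
Isobaric, so V/T is constant: P₄ = P₃; V₄ = V₃·(T₄/T₃) = 65.17 L.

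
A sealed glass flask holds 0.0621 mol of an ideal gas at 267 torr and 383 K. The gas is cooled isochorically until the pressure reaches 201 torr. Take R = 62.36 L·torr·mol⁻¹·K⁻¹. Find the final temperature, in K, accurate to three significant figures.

From PV = nRT: V₁ = nRT₁/P₁ = 5.555 L.
Isochoric, so P/T is constant: V₂ = V₁; T₂ = T₁·(P₂/P₁) = 288.3 K.

T₂ ≈ 288 K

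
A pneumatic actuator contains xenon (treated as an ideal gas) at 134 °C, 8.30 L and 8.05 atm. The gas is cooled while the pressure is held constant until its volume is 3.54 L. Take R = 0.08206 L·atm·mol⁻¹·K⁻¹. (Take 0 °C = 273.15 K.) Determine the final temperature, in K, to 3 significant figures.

T₂ ≈ 174 K

Convert: T₁ = 407.1 K.
P constant ⇒ V ∝ T: P₂ = P₁; T₂ = T₁·(V₂/V₁) = 173.7 K.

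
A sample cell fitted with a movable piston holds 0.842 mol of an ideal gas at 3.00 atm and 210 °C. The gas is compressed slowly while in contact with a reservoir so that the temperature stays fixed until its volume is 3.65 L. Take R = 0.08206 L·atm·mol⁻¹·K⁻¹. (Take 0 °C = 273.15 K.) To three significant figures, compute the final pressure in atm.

Convert: T₁ = 483.1 K.
From PV = nRT: V₁ = nRT₁/P₁ = 11.13 L.
Isothermal, so P V is constant: T₂ = T₁; P₂ = P₁·(V₁/V₂) = 9.146 atm.

P₂ ≈ 9.15 atm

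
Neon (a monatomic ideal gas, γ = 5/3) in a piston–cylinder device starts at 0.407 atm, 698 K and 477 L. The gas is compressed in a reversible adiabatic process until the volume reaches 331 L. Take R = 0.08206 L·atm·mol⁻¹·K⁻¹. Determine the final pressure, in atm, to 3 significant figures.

Reversible adiabatic, γ = 5/3: T₂ = T₁·(V₁/V₂)^(γ−1) = 890.5 K; P₂ = P₁·(V₁/V₂)^γ = 0.7483 atm.

P₂ ≈ 0.748 atm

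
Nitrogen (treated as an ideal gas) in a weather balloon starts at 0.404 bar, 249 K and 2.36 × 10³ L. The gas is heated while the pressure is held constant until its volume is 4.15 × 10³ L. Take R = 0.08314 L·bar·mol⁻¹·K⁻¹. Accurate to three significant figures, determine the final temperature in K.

T₂ ≈ 438 K

P constant ⇒ V ∝ T: P₂ = P₁; T₂ = T₁·(V₂/V₁) = 437.9 K.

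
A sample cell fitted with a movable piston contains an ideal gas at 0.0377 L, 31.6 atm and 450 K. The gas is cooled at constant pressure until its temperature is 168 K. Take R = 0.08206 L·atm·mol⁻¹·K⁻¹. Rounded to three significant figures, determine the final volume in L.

P constant ⇒ V ∝ T: P₂ = P₁; V₂ = V₁·(T₂/T₁) = 0.01407 L.

V₂ ≈ 0.0141 L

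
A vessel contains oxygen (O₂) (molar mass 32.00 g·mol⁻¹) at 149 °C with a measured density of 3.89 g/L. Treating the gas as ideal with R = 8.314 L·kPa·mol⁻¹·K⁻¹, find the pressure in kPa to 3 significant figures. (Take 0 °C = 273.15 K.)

ρ = PM/(RT) ⇒ P = ρRT/M = (3.89 × 8.314 × 422.1) / 32.00

P ≈ 427 kPa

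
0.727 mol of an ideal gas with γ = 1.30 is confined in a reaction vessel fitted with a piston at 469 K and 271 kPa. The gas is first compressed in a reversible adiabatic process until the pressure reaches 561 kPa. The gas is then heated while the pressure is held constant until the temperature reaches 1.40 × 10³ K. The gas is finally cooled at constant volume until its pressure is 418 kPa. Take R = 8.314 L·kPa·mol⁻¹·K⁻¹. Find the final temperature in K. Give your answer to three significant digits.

T₄ ≈ 1.04e+03 K

From PV = nRT: V₁ = nRT₁/P₁ = 10.46 L.
Adiabatic (γ = 1.30), T V^(γ−1) and P V^γ constant: T₂ = T₁·(P₂/P₁)^((γ−1)/γ) = 554.7 K; V₂ = V₁·(P₁/P₂)^(1/γ) = 5.977 L.
Isobaric, so V/T is constant: P₃ = P₂; V₃ = V₂·(T₃/T₂) = 15.08 L.
Isochoric, so P/T is constant: V₄ = V₃; T₄ = T₃·(P₄/P₃) = 1043 K.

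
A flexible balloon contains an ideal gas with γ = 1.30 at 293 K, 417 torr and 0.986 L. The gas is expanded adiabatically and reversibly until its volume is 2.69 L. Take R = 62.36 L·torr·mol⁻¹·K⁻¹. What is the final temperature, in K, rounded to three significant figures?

T₂ ≈ 217 K

Adiabatic (γ = 1.30), T V^(γ−1) and P V^γ constant: T₂ = T₁·(V₁/V₂)^(γ−1) = 216.8 K; P₂ = P₁·(V₁/V₂)^γ = 113.1 torr.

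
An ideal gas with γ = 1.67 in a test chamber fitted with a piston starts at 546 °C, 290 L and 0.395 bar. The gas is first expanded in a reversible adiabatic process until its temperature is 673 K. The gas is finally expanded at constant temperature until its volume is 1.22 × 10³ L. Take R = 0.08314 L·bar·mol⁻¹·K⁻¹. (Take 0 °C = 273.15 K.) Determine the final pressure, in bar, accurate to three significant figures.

P₃ ≈ 0.0771 bar

Convert: T₁ = 819.1 K.
Adiabatic (γ = 1.67), T V^(γ−1) and P V^γ constant: P₂ = P₁·(T₂/T₁)^(γ/(γ−1)) = 0.2420 bar; V₂ = V₁·(T₁/T₂)^(1/(γ−1)) = 388.9 L.
Isothermal, so P V is constant: T₃ = T₂; P₃ = P₂·(V₂/V₃) = 0.07714 bar.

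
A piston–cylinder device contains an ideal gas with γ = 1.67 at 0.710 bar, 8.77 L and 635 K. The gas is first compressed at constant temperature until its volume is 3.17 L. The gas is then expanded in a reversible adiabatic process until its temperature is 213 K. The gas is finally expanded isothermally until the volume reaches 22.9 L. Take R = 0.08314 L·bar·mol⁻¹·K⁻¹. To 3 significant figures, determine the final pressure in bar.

Isothermal, so P V is constant: T₂ = T₁; P₂ = P₁·(V₁/V₂) = 1.964 bar.
Reversible adiabatic, γ = 1.67: P₃ = P₂·(T₃/T₂)^(γ/(γ−1)) = 0.1290 bar; V₃ = V₂·(T₂/T₃)^(1/(γ−1)) = 16.18 L.
Isothermal, so P V is constant: T₄ = T₃; P₄ = P₃·(V₃/V₄) = 0.09121 bar.

P₄ ≈ 0.0912 bar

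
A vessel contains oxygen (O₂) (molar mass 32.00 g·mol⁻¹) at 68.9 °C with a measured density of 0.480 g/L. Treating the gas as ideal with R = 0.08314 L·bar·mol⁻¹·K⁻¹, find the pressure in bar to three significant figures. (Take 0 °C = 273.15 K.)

P ≈ 0.427 bar

ρ = PM/(RT) ⇒ P = ρRT/M = (0.480 × 0.08314 × 342.0) / 32.00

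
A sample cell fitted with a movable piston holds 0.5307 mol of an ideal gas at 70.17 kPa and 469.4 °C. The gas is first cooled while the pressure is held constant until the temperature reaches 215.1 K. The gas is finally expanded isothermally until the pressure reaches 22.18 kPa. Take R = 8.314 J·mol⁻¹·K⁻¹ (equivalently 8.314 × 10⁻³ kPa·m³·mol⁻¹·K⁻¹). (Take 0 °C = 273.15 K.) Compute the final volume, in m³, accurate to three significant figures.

Convert: T₁ = 742.5 K.
From PV = nRT: V₁ = nRT₁/P₁ = 0.04669 m³.
P constant ⇒ V ∝ T: P₂ = P₁; V₂ = V₁·(T₂/T₁) = 0.01353 m³.
T constant ⇒ Boyle's law P V = const: T₃ = T₂; V₃ = V₂·(P₂/P₃) = 0.04279 m³.

V₃ ≈ 0.0428 m³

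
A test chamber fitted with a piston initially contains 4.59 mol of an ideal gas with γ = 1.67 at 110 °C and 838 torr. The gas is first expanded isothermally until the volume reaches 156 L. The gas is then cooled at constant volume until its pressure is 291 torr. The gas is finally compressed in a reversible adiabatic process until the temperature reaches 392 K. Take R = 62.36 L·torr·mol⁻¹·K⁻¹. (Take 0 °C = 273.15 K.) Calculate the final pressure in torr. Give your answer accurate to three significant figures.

P₄ ≈ 2.78e+03 torr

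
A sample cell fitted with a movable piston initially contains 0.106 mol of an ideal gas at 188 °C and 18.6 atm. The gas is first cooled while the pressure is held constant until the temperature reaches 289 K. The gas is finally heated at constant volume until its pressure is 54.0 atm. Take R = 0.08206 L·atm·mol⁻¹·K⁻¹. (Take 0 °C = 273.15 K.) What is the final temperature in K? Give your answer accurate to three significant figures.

T₃ ≈ 839 K

Convert: T₁ = 461.1 K.
From PV = nRT: V₁ = nRT₁/P₁ = 0.2157 L.
Isobaric, so V/T is constant: P₂ = P₁; V₂ = V₁·(T₂/T₁) = 0.1352 L.
Isochoric, so P/T is constant: V₃ = V₂; T₃ = T₂·(P₃/P₂) = 839.0 K.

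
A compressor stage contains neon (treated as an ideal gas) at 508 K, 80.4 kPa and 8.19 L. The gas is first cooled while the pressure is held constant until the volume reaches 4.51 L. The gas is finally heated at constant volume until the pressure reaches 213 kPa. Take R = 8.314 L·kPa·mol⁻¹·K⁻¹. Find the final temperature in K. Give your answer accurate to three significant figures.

P constant ⇒ V ∝ T: P₂ = P₁; T₂ = T₁·(V₂/V₁) = 279.7 K.
V constant ⇒ P ∝ T: V₃ = V₂; T₃ = T₂·(P₃/P₂) = 741.1 K.

T₃ ≈ 741 K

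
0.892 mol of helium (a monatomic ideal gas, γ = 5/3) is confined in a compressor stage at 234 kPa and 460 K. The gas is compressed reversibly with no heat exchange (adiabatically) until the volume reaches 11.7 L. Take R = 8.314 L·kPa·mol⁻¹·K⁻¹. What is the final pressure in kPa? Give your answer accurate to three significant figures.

From PV = nRT: V₁ = nRT₁/P₁ = 14.58 L.
Adiabatic (γ = 5/3), T V^(γ−1) and P V^γ constant: T₂ = T₁·(V₁/V₂)^(γ−1) = 532.7 K; P₂ = P₁·(V₁/V₂)^γ = 337.6 kPa.

P₂ ≈ 338 kPa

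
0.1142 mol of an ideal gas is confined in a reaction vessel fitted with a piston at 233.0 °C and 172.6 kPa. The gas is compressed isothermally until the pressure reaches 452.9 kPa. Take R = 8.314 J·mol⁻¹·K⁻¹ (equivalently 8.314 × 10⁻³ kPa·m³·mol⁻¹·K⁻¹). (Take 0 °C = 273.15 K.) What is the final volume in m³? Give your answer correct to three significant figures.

V₂ ≈ 0.00106 m³

Convert: T₁ = 506.1 K.
From PV = nRT: V₁ = nRT₁/P₁ = 0.002784 m³.
Isothermal, so P V is constant: T₂ = T₁; V₂ = V₁·(P₁/P₂) = 0.001061 m³.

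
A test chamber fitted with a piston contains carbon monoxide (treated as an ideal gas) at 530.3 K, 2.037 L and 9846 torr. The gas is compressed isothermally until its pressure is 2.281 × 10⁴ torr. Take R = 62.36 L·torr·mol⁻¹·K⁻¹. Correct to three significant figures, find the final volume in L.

Isothermal, so P V is constant: T₂ = T₁; V₂ = V₁·(P₁/P₂) = 0.8793 L.

V₂ ≈ 0.879 L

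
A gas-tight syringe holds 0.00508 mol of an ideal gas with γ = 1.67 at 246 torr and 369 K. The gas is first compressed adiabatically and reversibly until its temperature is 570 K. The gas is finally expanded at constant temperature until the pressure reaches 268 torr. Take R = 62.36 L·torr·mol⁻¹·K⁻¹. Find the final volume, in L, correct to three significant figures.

From PV = nRT: V₁ = nRT₁/P₁ = 0.4752 L.
Adiabatic (γ = 1.67), T V^(γ−1) and P V^γ constant: P₂ = P₁·(T₂/T₁)^(γ/(γ−1)) = 727.2 torr; V₂ = V₁·(T₁/T₂)^(1/(γ−1)) = 0.2483 L.
Isothermal, so P V is constant: T₃ = T₂; V₃ = V₂·(P₂/P₃) = 0.6738 L.

V₃ ≈ 0.674 L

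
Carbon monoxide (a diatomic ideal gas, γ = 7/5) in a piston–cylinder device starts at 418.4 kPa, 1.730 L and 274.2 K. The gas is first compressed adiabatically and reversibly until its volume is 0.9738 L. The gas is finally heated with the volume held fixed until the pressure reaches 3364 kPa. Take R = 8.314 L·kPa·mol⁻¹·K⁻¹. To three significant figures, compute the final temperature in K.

T₃ ≈ 1.24e+03 K

Reversible adiabatic, γ = 7/5: T₂ = T₁·(V₁/V₂)^(γ−1) = 345.1 K; P₂ = P₁·(V₁/V₂)^γ = 935.4 kPa.
Isochoric, so P/T is constant: V₃ = V₂; T₃ = T₂·(P₃/P₂) = 1241 K.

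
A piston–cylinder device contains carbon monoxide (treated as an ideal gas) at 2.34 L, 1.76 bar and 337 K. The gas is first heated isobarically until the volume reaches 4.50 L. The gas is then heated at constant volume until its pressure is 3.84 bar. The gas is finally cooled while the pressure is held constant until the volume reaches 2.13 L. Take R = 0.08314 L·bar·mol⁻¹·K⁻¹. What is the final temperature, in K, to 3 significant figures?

P constant ⇒ V ∝ T: P₂ = P₁; T₂ = T₁·(V₂/V₁) = 648.1 K.
Isochoric, so P/T is constant: V₃ = V₂; T₃ = T₂·(P₃/P₂) = 1414 K.
Isobaric, so V/T is constant: P₄ = P₃; T₄ = T₃·(V₄/V₃) = 669.3 K.

T₄ ≈ 669 K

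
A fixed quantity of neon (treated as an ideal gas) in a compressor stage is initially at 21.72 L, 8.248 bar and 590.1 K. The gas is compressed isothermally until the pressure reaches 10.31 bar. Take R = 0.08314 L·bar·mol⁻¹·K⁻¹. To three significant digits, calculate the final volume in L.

T constant ⇒ Boyle's law P V = const: T₂ = T₁; V₂ = V₁·(P₁/P₂) = 17.38 L.

V₂ ≈ 17.4 L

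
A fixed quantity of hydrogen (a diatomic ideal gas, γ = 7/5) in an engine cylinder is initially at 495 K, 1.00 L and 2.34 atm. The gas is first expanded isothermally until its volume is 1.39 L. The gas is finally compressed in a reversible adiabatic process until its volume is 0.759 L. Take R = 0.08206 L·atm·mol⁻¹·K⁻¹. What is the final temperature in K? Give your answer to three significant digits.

T₃ ≈ 631 K

Isothermal, so P V is constant: T₂ = T₁; P₂ = P₁·(V₁/V₂) = 1.683 atm.
Adiabatic (γ = 7/5), T V^(γ−1) and P V^γ constant: T₃ = T₂·(V₂/V₃)^(γ−1) = 630.5 K; P₃ = P₂·(V₂/V₃)^γ = 3.927 atm.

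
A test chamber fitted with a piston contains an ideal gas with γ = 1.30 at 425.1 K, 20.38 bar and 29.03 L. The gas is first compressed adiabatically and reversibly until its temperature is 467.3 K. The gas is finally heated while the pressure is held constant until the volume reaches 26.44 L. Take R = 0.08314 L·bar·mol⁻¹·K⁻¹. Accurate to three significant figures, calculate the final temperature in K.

Reversible adiabatic, γ = 1.30: P₂ = P₁·(T₂/T₁)^(γ/(γ−1)) = 30.71 bar; V₂ = V₁·(T₁/T₂)^(1/(γ−1)) = 21.18 L.
P constant ⇒ V ∝ T: P₃ = P₂; T₃ = T₂·(V₃/V₂) = 583.5 K.

T₃ ≈ 583 K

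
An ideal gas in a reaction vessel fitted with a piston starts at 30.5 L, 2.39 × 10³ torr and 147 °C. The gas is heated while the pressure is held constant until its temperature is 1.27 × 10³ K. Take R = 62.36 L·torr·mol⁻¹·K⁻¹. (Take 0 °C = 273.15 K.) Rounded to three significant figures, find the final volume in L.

V₂ ≈ 92.2 L

Convert: T₁ = 420.1 K.
Isobaric, so V/T is constant: P₂ = P₁; V₂ = V₁·(T₂/T₁) = 92.19 L.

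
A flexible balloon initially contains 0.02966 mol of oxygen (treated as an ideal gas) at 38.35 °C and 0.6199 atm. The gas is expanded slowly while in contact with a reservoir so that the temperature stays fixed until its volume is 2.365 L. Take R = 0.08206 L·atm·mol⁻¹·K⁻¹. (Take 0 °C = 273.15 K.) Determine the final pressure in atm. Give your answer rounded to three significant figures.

Convert: T₁ = 311.5 K.
From PV = nRT: V₁ = nRT₁/P₁ = 1.223 L.
Isothermal, so P V is constant: T₂ = T₁; P₂ = P₁·(V₁/V₂) = 0.3206 atm.

P₂ ≈ 0.321 atm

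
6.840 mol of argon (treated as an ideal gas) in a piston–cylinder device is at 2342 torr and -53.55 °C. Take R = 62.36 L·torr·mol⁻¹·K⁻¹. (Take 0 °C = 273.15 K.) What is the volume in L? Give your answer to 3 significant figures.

V ≈ 40.0 L

Convert: T = 219.60 K.
PV = nRT ⇒ V = nRT/P = (6.840 × 62.36 × 219.60) / 2342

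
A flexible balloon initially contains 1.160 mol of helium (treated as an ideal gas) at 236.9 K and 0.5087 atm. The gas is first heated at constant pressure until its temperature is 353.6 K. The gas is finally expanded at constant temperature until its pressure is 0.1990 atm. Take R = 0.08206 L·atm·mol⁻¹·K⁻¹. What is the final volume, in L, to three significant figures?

From PV = nRT: V₁ = nRT₁/P₁ = 44.33 L.
Isobaric, so V/T is constant: P₂ = P₁; V₂ = V₁·(T₂/T₁) = 66.17 L.
Isothermal, so P V is constant: T₃ = T₂; V₃ = V₂·(P₂/P₃) = 169.1 L.

V₃ ≈ 169 L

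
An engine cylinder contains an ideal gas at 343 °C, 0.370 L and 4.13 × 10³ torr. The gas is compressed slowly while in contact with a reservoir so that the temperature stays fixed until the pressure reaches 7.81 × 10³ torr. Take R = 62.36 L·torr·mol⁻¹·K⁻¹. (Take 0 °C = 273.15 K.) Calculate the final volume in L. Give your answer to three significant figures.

Convert: T₁ = 616.1 K.
T constant ⇒ Boyle's law P V = const: T₂ = T₁; V₂ = V₁·(P₁/P₂) = 0.1957 L.

V₂ ≈ 0.196 L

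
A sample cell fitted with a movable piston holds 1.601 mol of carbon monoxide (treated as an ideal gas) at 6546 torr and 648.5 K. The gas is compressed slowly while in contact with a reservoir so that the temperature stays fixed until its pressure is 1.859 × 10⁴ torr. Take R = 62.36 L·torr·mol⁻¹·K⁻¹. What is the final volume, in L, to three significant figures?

From PV = nRT: V₁ = nRT₁/P₁ = 9.891 L.
T constant ⇒ Boyle's law P V = const: T₂ = T₁; V₂ = V₁·(P₁/P₂) = 3.483 L.

V₂ ≈ 3.48 L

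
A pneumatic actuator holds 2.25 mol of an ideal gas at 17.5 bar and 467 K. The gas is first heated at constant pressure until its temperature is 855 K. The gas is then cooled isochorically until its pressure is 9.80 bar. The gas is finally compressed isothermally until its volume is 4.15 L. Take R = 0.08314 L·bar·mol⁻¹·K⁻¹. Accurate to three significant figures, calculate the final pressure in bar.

P₄ ≈ 21.6 bar

From PV = nRT: V₁ = nRT₁/P₁ = 4.992 L.
P constant ⇒ V ∝ T: P₂ = P₁; V₂ = V₁·(T₂/T₁) = 9.139 L.
Isochoric, so P/T is constant: V₃ = V₂; T₃ = T₂·(P₃/P₂) = 478.8 K.
T constant ⇒ Boyle's law P V = const: T₄ = T₃; P₄ = P₃·(V₃/V₄) = 21.58 bar.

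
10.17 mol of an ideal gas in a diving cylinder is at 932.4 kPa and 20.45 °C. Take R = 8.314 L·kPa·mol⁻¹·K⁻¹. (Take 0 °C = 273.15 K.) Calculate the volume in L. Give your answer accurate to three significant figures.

V ≈ 26.6 L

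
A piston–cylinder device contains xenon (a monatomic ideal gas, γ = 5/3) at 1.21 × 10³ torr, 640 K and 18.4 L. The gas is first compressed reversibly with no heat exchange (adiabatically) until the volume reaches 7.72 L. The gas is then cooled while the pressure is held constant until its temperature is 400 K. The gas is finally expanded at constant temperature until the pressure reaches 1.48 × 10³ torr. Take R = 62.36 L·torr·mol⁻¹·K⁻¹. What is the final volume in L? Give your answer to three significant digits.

V₄ ≈ 9.40 L

Adiabatic (γ = 5/3), T V^(γ−1) and P V^γ constant: T₂ = T₁·(V₁/V₂)^(γ−1) = 1142 K; P₂ = P₁·(V₁/V₂)^γ = 5146 torr.
P constant ⇒ V ∝ T: P₃ = P₂; V₃ = V₂·(T₃/T₂) = 2.704 L.
T constant ⇒ Boyle's law P V = const: T₄ = T₃; V₄ = V₃·(P₃/P₄) = 9.402 L.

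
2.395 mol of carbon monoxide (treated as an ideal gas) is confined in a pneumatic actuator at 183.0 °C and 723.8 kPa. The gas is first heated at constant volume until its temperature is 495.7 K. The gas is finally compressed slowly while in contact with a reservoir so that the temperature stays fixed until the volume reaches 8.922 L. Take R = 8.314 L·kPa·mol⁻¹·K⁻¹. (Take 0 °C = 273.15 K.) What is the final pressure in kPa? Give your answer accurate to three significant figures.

P₃ ≈ 1.11e+03 kPa

Convert: T₁ = 456.1 K.
From PV = nRT: V₁ = nRT₁/P₁ = 12.55 L.
V constant ⇒ P ∝ T: V₂ = V₁; P₂ = P₁·(T₂/T₁) = 786.6 kPa.
T constant ⇒ Boyle's law P V = const: T₃ = T₂; P₃ = P₂·(V₂/V₃) = 1106 kPa.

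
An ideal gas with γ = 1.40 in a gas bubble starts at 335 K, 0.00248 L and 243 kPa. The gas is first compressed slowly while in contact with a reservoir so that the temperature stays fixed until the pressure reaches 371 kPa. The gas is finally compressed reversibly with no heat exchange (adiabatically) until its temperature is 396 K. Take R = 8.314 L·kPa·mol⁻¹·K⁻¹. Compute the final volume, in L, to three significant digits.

V₃ ≈ 0.00107 L

Isothermal, so P V is constant: T₂ = T₁; V₂ = V₁·(P₁/P₂) = 0.001624 L.
Adiabatic (γ = 1.40), T V^(γ−1) and P V^γ constant: P₃ = P₂·(T₃/T₂)^(γ/(γ−1)) = 666.3 kPa; V₃ = V₂·(T₂/T₃)^(1/(γ−1)) = 0.001069 L.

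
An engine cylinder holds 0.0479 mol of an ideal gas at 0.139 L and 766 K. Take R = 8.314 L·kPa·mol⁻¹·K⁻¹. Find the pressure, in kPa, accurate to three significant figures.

P ≈ 2.19e+03 kPa

PV = nRT ⇒ P = nRT/V = (0.0479 × 8.314 × 766) / 0.139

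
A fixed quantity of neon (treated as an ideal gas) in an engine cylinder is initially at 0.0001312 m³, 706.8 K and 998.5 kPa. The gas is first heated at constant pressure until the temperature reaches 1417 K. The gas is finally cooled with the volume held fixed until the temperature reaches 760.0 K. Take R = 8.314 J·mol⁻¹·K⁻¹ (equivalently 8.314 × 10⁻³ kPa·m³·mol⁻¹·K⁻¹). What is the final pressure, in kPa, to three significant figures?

P constant ⇒ V ∝ T: P₂ = P₁; V₂ = V₁·(T₂/T₁) = 0.0002630 m³.
V constant ⇒ P ∝ T: V₃ = V₂; P₃ = P₂·(T₃/T₂) = 535.5 kPa.

P₃ ≈ 536 kPa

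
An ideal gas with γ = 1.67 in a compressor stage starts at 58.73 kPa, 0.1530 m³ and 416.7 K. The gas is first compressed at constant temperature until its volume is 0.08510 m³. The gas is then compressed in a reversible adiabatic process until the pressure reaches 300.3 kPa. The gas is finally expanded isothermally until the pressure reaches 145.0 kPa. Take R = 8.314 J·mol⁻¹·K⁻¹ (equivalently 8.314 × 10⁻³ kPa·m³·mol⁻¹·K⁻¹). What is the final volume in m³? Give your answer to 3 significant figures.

Isothermal, so P V is constant: T₂ = T₁; P₂ = P₁·(V₁/V₂) = 105.6 kPa.
Reversible adiabatic, γ = 1.67: T₃ = T₂·(P₃/P₂)^((γ−1)/γ) = 633.8 K; V₃ = V₂·(P₂/P₃)^(1/γ) = 0.04551 m³.
Isothermal, so P V is constant: T₄ = T₃; V₄ = V₃·(P₃/P₄) = 0.09425 m³.

V₄ ≈ 0.0943 m³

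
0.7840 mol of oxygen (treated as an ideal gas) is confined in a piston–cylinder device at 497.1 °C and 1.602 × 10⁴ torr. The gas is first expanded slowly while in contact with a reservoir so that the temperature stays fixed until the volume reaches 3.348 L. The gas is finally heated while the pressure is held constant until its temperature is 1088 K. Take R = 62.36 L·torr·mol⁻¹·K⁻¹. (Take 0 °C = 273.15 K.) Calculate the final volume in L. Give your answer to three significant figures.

V₃ ≈ 4.73 L

Convert: T₁ = 770.2 K.
From PV = nRT: V₁ = nRT₁/P₁ = 2.351 L.
Isothermal, so P V is constant: T₂ = T₁; P₂ = P₁·(V₁/V₂) = 1.125e+04 torr.
P constant ⇒ V ∝ T: P₃ = P₂; V₃ = V₂·(T₃/T₂) = 4.729 L.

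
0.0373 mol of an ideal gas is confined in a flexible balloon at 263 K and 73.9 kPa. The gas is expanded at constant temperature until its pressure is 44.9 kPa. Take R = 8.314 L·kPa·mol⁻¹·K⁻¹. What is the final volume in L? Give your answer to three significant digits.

V₂ ≈ 1.82 L

From PV = nRT: V₁ = nRT₁/P₁ = 1.104 L.
Isothermal, so P V is constant: T₂ = T₁; V₂ = V₁·(P₁/P₂) = 1.816 L.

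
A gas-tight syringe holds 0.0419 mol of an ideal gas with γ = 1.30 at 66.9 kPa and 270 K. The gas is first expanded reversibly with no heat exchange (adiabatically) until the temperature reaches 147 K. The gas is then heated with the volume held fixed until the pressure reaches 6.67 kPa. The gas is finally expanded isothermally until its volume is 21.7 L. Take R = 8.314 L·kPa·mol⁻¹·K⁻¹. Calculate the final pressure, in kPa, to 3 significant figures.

P₄ ≈ 3.28 kPa

From PV = nRT: V₁ = nRT₁/P₁ = 1.406 L.
Adiabatic (γ = 1.30), T V^(γ−1) and P V^γ constant: P₂ = P₁·(T₂/T₁)^(γ/(γ−1)) = 4.800 kPa; V₂ = V₁·(T₁/T₂)^(1/(γ−1)) = 10.67 L.
Isochoric, so P/T is constant: V₃ = V₂; T₃ = T₂·(P₃/P₂) = 204.3 K.
Isothermal, so P V is constant: T₄ = T₃; P₄ = P₃·(V₃/V₄) = 3.279 kPa.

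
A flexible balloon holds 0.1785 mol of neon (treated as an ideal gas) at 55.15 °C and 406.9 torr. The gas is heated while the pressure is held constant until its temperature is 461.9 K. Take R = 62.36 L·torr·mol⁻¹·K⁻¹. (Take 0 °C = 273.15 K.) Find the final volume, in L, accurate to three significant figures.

V₂ ≈ 12.6 L

Convert: T₁ = 328.3 K.
From PV = nRT: V₁ = nRT₁/P₁ = 8.981 L.
P constant ⇒ V ∝ T: P₂ = P₁; V₂ = V₁·(T₂/T₁) = 12.64 L.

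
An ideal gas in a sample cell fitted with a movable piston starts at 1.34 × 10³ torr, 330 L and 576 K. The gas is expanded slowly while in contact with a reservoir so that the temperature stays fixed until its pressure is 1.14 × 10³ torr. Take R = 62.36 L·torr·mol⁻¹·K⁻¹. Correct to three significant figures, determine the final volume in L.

V₂ ≈ 388 L

T constant ⇒ Boyle's law P V = const: T₂ = T₁; V₂ = V₁·(P₁/P₂) = 387.9 L.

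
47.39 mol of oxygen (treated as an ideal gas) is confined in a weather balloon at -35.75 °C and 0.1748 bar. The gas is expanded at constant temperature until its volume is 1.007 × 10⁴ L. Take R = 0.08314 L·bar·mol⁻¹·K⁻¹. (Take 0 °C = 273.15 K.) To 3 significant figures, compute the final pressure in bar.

P₂ ≈ 0.0929 bar

Convert: T₁ = 237.4 K.
From PV = nRT: V₁ = nRT₁/P₁ = 5351 L.
Isothermal, so P V is constant: T₂ = T₁; P₂ = P₁·(V₁/V₂) = 0.09289 bar.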